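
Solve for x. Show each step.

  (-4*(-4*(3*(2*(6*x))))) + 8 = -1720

Step 1. [(-4*(-4*(3*(2*(6*x))))) + 8 = -1720] subtract 8: x sits inside (… + 8) ⇒ sub: -4*(-4*(3*(2*(6*x)))) = -1728.
Step 2. [-4*(-4*(3*(2*(6*x)))) = -1728] LHS = -4·(…); ÷-4 both sides. So div: -4*(3*(2*(6*x))) = 432.
Step 3. [-4*(3*(2*(6*x))) = 432] LHS = -4·(…); ÷-4 both sides. So div: 3*(2*(6*x)) = -108.
Step 4. [3*(2*(6*x)) = -108] 3·(inner) — divide through by 3 ⇒ div: 2*(6*x) = -36.
Step 5. [2*(6*x) = -36] leading coefficient 2: divide by 2. So div: 6*x = -18.
Step 6. [6*x = -18] LHS = 6·(…); ÷6 both sides ⇒ div: x = -3.

Answer: x ∈ {-3}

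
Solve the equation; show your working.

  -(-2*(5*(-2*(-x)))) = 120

Step 1. [-(-2*(5*(-2*(-x)))) = 120] flip signs both sides, so neg: -2*(5*(-2*(-x))) = -120.
Step 2. [-2*(5*(-2*(-x))) = -120] LHS = -2·(…); ÷-2 both sides ⇒ div: 5*(-2*(-x)) = 60.
Step 3. [5*(-2*(-x)) = 60] divide by the outer 5. So div: -2*(-x) = 12.
Step 4. [-2*(-x) = 12] leading coefficient -2: divide by -2. So div: -x = -6.
Step 5. [-x = -6] LHS negated; negate both sides, so neg: x = 6.

Answer: x ∈ {6}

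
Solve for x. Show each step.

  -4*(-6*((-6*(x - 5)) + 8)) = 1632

Step 1. [-4*(-6*((-6*(x - 5)) + 8)) = 1632] -4·(inner) — divide through by -4, so div: -6*((-6*(x - 5)) + 8) = -408.
Step 2. [-6*((-6*(x - 5)) + 8) = -408] -6 out front; divide by -6, so div: (-6*(x - 5)) + 8 = 68.
Step 3. [(-6*(x - 5)) + 8 = 68] peel the +8: subtract 8 from each side, so sub: -6*(x - 5) = 60.
Step 4. [-6*(x - 5) = 60] divide by the outer -6 ⇒ div: x - 5 = -10.
Step 5. [x - 5 = -10] add 5: x sits inside (… - 5) ⇒ sub: x = -5.

Answer: x ∈ {-5}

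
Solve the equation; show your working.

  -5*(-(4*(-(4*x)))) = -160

Step 1. [-5*(-(4*(-(4*x)))) = -160] LHS = -5·(…); ÷-5 both sides. So div: -(4*(-(4*x))) = 32.
Step 2. [-(4*(-(4*x))) = 32] LHS negated; negate both sides, so neg: 4*(-(4*x)) = -32.
Step 3. [4*(-(4*x)) = -32] 4·(inner) — divide through by 4. So div: -(4*x) = -8.
Step 4. [-(4*x) = -8] LHS negated; negate both sides ⇒ neg: 4*x = 8.
Step 5. [4*x = 8] leading coefficient 4: divide by 4. So div: x = 2.

Answer: x ∈ {2}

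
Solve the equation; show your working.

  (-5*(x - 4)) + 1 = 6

Step 1. [(-5*(x - 4)) + 1 = 6] the outer +1 inverts by subtracting 1. So sub: -5*(x - 4) = 5.
Step 2. [-5*(x - 4) = 5] -5 out front; divide by -5, so div: x - 4 = -1.
Step 3. [x - 4 = -1] peel the -4: add 4 from each side. So sub: x = 3.

Answer: x ∈ {3}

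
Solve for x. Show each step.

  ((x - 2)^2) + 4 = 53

Step 1. [((x - 2)^2) + 4 = 53] subtract 4: x sits inside (… + 4), so sub: (x - 2)^2 = 49.
Step 2. [(x - 2)^2 = 49] √ both sides: 49 ≥ 0 gives two branches ⇒ sqrt: x - 2 = 7 or -7.
Step 3. [x - 2 = 7 or -7] 2 comes off first (add 2) ⇒ sub: x = 9 or -5.

Answer: x ∈ {-5, 9}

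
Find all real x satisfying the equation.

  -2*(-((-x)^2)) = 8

Step 1. [-2*(-((-x)^2)) = 8] -2 out front; divide by -2 ⇒ div: -((-x)^2) = -4.
Step 2. [-((-x)^2) = -4] flip signs both sides. So neg: (-x)^2 = 4.
Step 3. [(-x)^2 = 4] √ both sides: 4 ≥ 0 gives two branches ⇒ sqrt: -x = 2 or -2.
Step 4. [-x = 2 or -2] LHS negated; negate both sides. So neg: x = -2 or 2.

Answer: x ∈ {-2, 2}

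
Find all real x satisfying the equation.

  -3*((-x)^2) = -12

Step 1. [-3*((-x)^2) = -12] leading coefficient -3: divide by -3 ⇒ div: (-x)^2 = 4.
Step 2. [(-x)^2 = 4] √ both sides: 4 ≥ 0 gives two branches ⇒ sqrt: -x = 2 or -2.
Step 3. [-x = 2 or -2] LHS negated; negate both sides ⇒ neg: x = -2 or 2.

Answer: x ∈ {-2, 2}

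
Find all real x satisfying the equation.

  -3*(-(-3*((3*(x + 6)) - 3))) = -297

Step 1. [-3*(-(-3*((3*(x + 6)) - 3))) = -297] -3 out front; divide by -3, so div: -(-3*((3*(x + 6)) - 3)) = 99.
Step 2. [-(-3*((3*(x + 6)) - 3)) = 99] leading − — multiply by −1. So neg: -3*((3*(x + 6)) - 3) = -99.
Step 3. [-3*((3*(x + 6)) - 3) = -99] -3 out front; divide by -3, so div: (3*(x + 6)) - 3 = 33.
Step 4. [(3*(x + 6)) - 3 = 33] peel the -3: add 3 from each side, so sub: 3*(x + 6) = 36.
Step 5. [3*(x + 6) = 36] 3·(inner) — divide through by 3. So div: x + 6 = 12.
Step 6. [x + 6 = 12] subtract 6: x sits inside (… + 6), so sub: x = 6.

Answer: x ∈ {6}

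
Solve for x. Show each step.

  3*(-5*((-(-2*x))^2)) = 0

Step 1. [3*(-5*((-(-2*x))^2)) = 0] 3·(inner) — divide through by 3 ⇒ div: -5*((-(-2*x))^2) = 0.
Step 2. [-5*((-(-2*x))^2) = 0] -5 out front; divide by -5 ⇒ div: (-(-2*x))^2 = 0.
Step 3. [(-(-2*x))^2 = 0] 0 ≥ 0, LHS is (·)² — take ±√, so sqrt: -(-2*x) = 0.
Step 4. [-(-2*x) = 0] flip signs both sides ⇒ neg: -2*x = 0.
Step 5. [-2*x = 0] -2 out front; divide by -2. So div: x = 0.

Answer: x ∈ {0}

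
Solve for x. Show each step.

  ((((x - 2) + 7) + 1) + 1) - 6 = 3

Step 1. [((((x - 2) + 7) + 1) + 1) - 6 = 3] 6 comes off first (add 6). So sub: (((x - 2) + 7) + 1) + 1 = 9.
Step 2. [(((x - 2) + 7) + 1) + 1 = 9] subtract 1: x sits inside (… + 1) ⇒ sub: ((x - 2) + 7) + 1 = 8.
Step 3. [((x - 2) + 7) + 1 = 8] subtract 1: x sits inside (… + 1) ⇒ sub: (x - 2) + 7 = 7.
Step 4. [(x - 2) + 7 = 7] the outer +7 inverts by subtracting 7, so sub: x - 2 = 0.
Step 5. [x - 2 = 0] 2 comes off first (add 2) ⇒ sub: x = 2.

Answer: x ∈ {2}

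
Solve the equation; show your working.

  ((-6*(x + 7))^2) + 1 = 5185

Step 1. [((-6*(x + 7))^2) + 1 = 5185] the outer +1 inverts by subtracting 1. So sub: (-6*(x + 7))^2 = 5184.
Step 2. [(-6*(x + 7))^2 = 5184] LHS squared, RHS 5184 ≥ 0: apply √ (±) ⇒ sqrt: -6*(x + 7) = 72 or -72.
Step 3. [-6*(x + 7) = 72 or -72] -6·(inner) — divide through by -6 ⇒ div: x + 7 = -12 or 12.
Step 4. [x + 7 = -12 or 12] the outer +7 inverts by subtracting 7. So sub: x = -19 or 5.

Answer: x ∈ {-19, 5}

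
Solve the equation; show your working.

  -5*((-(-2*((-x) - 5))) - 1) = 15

Step 1. [-5*((-(-2*((-x) - 5))) - 1) = 15] divide by the outer -5 ⇒ div: (-(-2*((-x) - 5))) - 1 = -3.
Step 2. [(-(-2*((-x) - 5))) - 1 = -3] 1 comes off first (add 1). So sub: -(-2*((-x) - 5)) = -2.
Step 3. [-(-2*((-x) - 5)) = -2] LHS negated; negate both sides, so neg: -2*((-x) - 5) = 2.
Step 4. [-2*((-x) - 5) = 2] -2 out front; divide by -2. So div: (-x) - 5 = -1.
Step 5. [(-x) - 5 = -1] the outer -5 inverts by adding 5 ⇒ sub: -x = 4.
Step 6. [-x = 4] leading − — multiply by −1 ⇒ neg: x = -4.

Answer: x ∈ {-4}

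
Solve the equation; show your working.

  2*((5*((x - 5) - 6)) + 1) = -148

Step 1. [2*((5*((x - 5) - 6)) + 1) = -148] leading coefficient 2: divide by 2. So div: (5*((x - 5) - 6)) + 1 = -74.
Step 2. [(5*((x - 5) - 6)) + 1 = -74] peel the +1: subtract 1 from each side, so sub: 5*((x - 5) - 6) = -75.
Step 3. [5*((x - 5) - 6) = -75] 5·(inner) — divide through by 5. So div: (x - 5) - 6 = -15.
Step 4. [(x - 5) - 6 = -15] peel the -6: add 6 from each side. So sub: x - 5 = -9.
Step 5. [x - 5 = -9] peel the -5: add 5 from each side. So sub: x = -4.

Answer: x ∈ {-4}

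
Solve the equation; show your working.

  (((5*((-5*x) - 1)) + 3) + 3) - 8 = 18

Step 1. [(((5*((-5*x) - 1)) + 3) + 3) - 8 = 18] peel the -8: add 8 from each side ⇒ sub: ((5*((-5*x) - 1)) + 3) + 3 = 26.
Step 2. [((5*((-5*x) - 1)) + 3) + 3 = 26] 3 comes off first (subtract 3) ⇒ sub: (5*((-5*x) - 1)) + 3 = 23.
Step 3. [(5*((-5*x) - 1)) + 3 = 23] subtract 3: x sits inside (… + 3) ⇒ sub: 5*((-5*x) - 1) = 20.
Step 4. [5*((-5*x) - 1) = 20] 5 out front; divide by 5, so div: (-5*x) - 1 = 4.
Step 5. [(-5*x) - 1 = 4] peel the -1: add 1 from each side, so sub: -5*x = 5.
Step 6. [-5*x = 5] -5·(inner) — divide through by -5 ⇒ div: x = -1.

Answer: x ∈ {-1}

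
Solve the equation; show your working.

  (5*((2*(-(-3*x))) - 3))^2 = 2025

Step 1. [(5*((2*(-(-3*x))) - 3))^2 = 2025] 2025 ≥ 0, LHS is (·)² — take ±√, so sqrt: 5*((2*(-(-3*x))) - 3) = 45 or -45.
Step 2. [5*((2*(-(-3*x))) - 3) = 45 or -45] 5·(inner) — divide through by 5 ⇒ div: (2*(-(-3*x))) - 3 = 9 or -9.
Step 3. [(2*(-(-3*x))) - 3 = 9 or -9] -3 is outermost — add 3 both sides. So sub: 2*(-(-3*x)) = 12 or -6.
Step 4. [2*(-(-3*x)) = 12 or -6] divide by the outer 2, so div: -(-3*x) = 6 or -3.
Step 5. [-(-3*x) = 6 or -3] LHS negated; negate both sides ⇒ neg: -3*x = -6 or 3.
Step 6. [-3*x = -6 or 3] leading coefficient -3: divide by -3, so div: x = 2 or -1.

Answer: x ∈ {-1, 2}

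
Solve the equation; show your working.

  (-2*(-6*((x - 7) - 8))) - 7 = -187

Step 1. [(-2*(-6*((x - 7) - 8))) - 7 = -187] 7 comes off first (add 7) ⇒ sub: -2*(-6*((x - 7) - 8)) = -180.
Step 2. [-2*(-6*((x - 7) - 8)) = -180] -2 out front; divide by -2, so div: -6*((x - 7) - 8) = 90.
Step 3. [-6*((x - 7) - 8) = 90] leading coefficient -6: divide by -6 ⇒ div: (x - 7) - 8 = -15.
Step 4. [(x - 7) - 8 = -15] -8 is outermost — add 8 both sides ⇒ sub: x - 7 = -7.
Step 5. [x - 7 = -7] add 7: x sits inside (… - 7) ⇒ sub: x = 0.

Answer: x ∈ {0}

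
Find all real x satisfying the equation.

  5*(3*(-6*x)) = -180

Step 1. [5*(3*(-6*x)) = -180] 5·(inner) — divide through by 5 ⇒ div: 3*(-6*x) = -36.
Step 2. [3*(-6*x) = -36] LHS = 3·(…); ÷3 both sides. So div: -6*x = -12.
Step 3. [-6*x = -12] leading coefficient -6: divide by -6 ⇒ div: x = 2.

Answer: x ∈ {2}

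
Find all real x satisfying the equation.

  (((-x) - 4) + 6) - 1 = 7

Step 1. [(((-x) - 4) + 6) - 1 = 7] add 1: x sits inside (… - 1) ⇒ sub: ((-x) - 4) + 6 = 8.
Step 2. [((-x) - 4) + 6 = 8] the outer +6 inverts by subtracting 6, so sub: (-x) - 4 = 2.
Step 3. [(-x) - 4 = 2] the outer -4 inverts by adding 4, so sub: -x = 6.
Step 4. [-x = 6] LHS negated; negate both sides ⇒ neg: x = -6.

Answer: x ∈ {-6}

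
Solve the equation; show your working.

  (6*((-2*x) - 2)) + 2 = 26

Step 1. [(6*((-2*x) - 2)) + 2 = 26] +2 is outermost — subtract 2 both sides ⇒ sub: 6*((-2*x) - 2) = 24.
Step 2. [6*((-2*x) - 2) = 24] divide by the outer 6. So div: (-2*x) - 2 = 4.
Step 3. [(-2*x) - 2 = 4] -2 is outermost — add 2 both sides. So sub: -2*x = 6.
Step 4. [-2*x = 6] -2·(inner) — divide through by -2 ⇒ div: x = -3.

Answer: x ∈ {-3}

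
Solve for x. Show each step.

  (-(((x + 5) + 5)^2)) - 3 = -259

Step 1. [(-(((x + 5) + 5)^2)) - 3 = -259] peel the -3: add 3 from each side, so sub: -(((x + 5) + 5)^2) = -256.
Step 2. [-(((x + 5) + 5)^2) = -256] LHS negated; negate both sides. So neg: ((x + 5) + 5)^2 = 256.
Step 3. [((x + 5) + 5)^2 = 256] √ both sides: 256 ≥ 0 gives two branches ⇒ sqrt: (x + 5) + 5 = 16 or -16.
Step 4. [(x + 5) + 5 = 16 or -16] subtract 5: x sits inside (… + 5) ⇒ sub: x + 5 = 11 or -21.
Step 5. [x + 5 = 11 or -21] peel the +5: subtract 5 from each side. So sub: x = 6 or -26.

Answer: x ∈ {-26, 6}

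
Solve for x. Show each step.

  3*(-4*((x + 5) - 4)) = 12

Step 1. [3*(-4*((x + 5) - 4)) = 12] 3 out front; divide by 3. So div: -4*((x + 5) - 4) = 4.
Step 2. [-4*((x + 5) - 4) = 4] -4 out front; divide by -4. So div: (x + 5) - 4 = -1.
Step 3. [(x + 5) - 4 = -1] add 4: x sits inside (… - 4) ⇒ sub: x + 5 = 3.
Step 4. [x + 5 = 3] subtract 5: x sits inside (… + 5), so sub: x = -2.

Answer: x ∈ {-2}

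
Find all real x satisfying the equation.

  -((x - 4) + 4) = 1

Step 1. [-((x - 4) + 4) = 1] flip signs both sides ⇒ neg: (x - 4) + 4 = -1.
Step 2. [(x - 4) + 4 = -1] 4 comes off first (subtract 4) ⇒ sub: x - 4 = -5.
Step 3. [x - 4 = -5] the outer -4 inverts by adding 4 ⇒ sub: x = -1.

Answer: x ∈ {-1}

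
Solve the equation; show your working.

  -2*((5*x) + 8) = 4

Step 1. [-2*((5*x) + 8) = 4] LHS = -2·(…); ÷-2 both sides. So div: (5*x) + 8 = -2.
Step 2. [(5*x) + 8 = -2] +8 is outermost — subtract 8 both sides, so sub: 5*x = -10.
Step 3. [5*x = -10] 5·(inner) — divide through by 5 ⇒ div: x = -2.

Answer: x ∈ {-2}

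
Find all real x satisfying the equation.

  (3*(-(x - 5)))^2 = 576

Step 1. [(3*(-(x - 5)))^2 = 576] 576 ≥ 0, LHS is (·)² — take ±√. So sqrt: 3*(-(x - 5)) = 24 or -24.
Step 2. [3*(-(x - 5)) = 24 or -24] 3 out front; divide by 3. So div: -(x - 5) = 8 or -8.
Step 3. [-(x - 5) = 8 or -8] flip signs both sides, so neg: x - 5 = -8 or 8.
Step 4. [x - 5 = -8 or 8] -5 is outermost — add 5 both sides ⇒ sub: x = -3 or 13.

Answer: x ∈ {-3, 13}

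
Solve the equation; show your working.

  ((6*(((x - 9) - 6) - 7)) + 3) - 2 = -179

Step 1. [((6*(((x - 9) - 6) - 7)) + 3) - 2 = -179] the outer -2 inverts by adding 2, so sub: (6*(((x - 9) - 6) - 7)) + 3 = -177.
Step 2. [(6*(((x - 9) - 6) - 7)) + 3 = -177] the outer +3 inverts by subtracting 3, so sub: 6*(((x - 9) - 6) - 7) = -180.
Step 3. [6*(((x - 9) - 6) - 7) = -180] leading coefficient 6: divide by 6, so div: ((x - 9) - 6) - 7 = -30.
Step 4. [((x - 9) - 6) - 7 = -30] the outer -7 inverts by adding 7 ⇒ sub: (x - 9) - 6 = -23.
Step 5. [(x - 9) - 6 = -23] add 6: x sits inside (… - 6), so sub: x - 9 = -17.
Step 6. [x - 9 = -17] -9 is outermost — add 9 both sides, so sub: x = -8.

Answer: x ∈ {-8}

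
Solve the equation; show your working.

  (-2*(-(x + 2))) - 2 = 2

Step 1. [(-2*(-(x + 2))) - 2 = 2] add 2: x sits inside (… - 2). So sub: -2*(-(x + 2)) = 4.
Step 2. [-2*(-(x + 2)) = 4] leading coefficient -2: divide by -2 ⇒ div: -(x + 2) = -2.
Step 3. [-(x + 2) = -2] LHS negated; negate both sides ⇒ neg: x + 2 = 2.
Step 4. [x + 2 = 2] +2 is outermost — subtract 2 both sides. So sub: x = 0.

Answer: x ∈ {0}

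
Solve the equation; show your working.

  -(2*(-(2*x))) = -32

Step 1. [-(2*(-(2*x))) = -32] leading − — multiply by −1, so neg: 2*(-(2*x)) = 32.
Step 2. [2*(-(2*x)) = 32] 2·(inner) — divide through by 2 ⇒ div: -(2*x) = 16.
Step 3. [-(2*x) = 16] LHS negated; negate both sides ⇒ neg: 2*x = -16.
Step 4. [2*x = -16] LHS = 2·(…); ÷2 both sides. So div: x = -8.

Answer: x ∈ {-8}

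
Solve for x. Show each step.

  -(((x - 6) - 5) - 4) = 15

Step 1. [-(((x - 6) - 5) - 4) = 15] leading − — multiply by −1, so neg: ((x - 6) - 5) - 4 = -15.
Step 2. [((x - 6) - 5) - 4 = -15] -4 is outermost — add 4 both sides, so sub: (x - 6) - 5 = -11.
Step 3. [(x - 6) - 5 = -11] add 5: x sits inside (… - 5). So sub: x - 6 = -6.
Step 4. [x - 6 = -6] peel the -6: add 6 from each side, so sub: x = 0.

Answer: x ∈ {0}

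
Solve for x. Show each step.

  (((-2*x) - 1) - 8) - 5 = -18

Step 1. [(((-2*x) - 1) - 8) - 5 = -18] add 5: x sits inside (… - 5). So sub: ((-2*x) - 1) - 8 = -13.
Step 2. [((-2*x) - 1) - 8 = -13] peel the -8: add 8 from each side, so sub: (-2*x) - 1 = -5.
Step 3. [(-2*x) - 1 = -5] add 1: x sits inside (… - 1) ⇒ sub: -2*x = -4.
Step 4. [-2*x = -4] leading coefficient -2: divide by -2 ⇒ div: x = 2.

Answer: x ∈ {2}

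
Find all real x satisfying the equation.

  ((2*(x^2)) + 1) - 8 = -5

Step 1. [((2*(x^2)) + 1) - 8 = -5] 8 comes off first (add 8), so sub: (2*(x^2)) + 1 = 3.
Step 2. [(2*(x^2)) + 1 = 3] +1 is outermost — subtract 1 both sides ⇒ sub: 2*(x^2) = 2.
Step 3. [2*(x^2) = 2] 2 out front; divide by 2. So div: x^2 = 1.
Step 4. [x^2 = 1] √ both sides: 1 ≥ 0 gives two branches, so sqrt: x = 1 or -1.

Answer: x ∈ {-1, 1}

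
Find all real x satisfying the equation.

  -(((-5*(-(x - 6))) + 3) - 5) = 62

Step 1. [-(((-5*(-(x - 6))) + 3) - 5) = 62] leading − — multiply by −1 ⇒ neg: ((-5*(-(x - 6))) + 3) - 5 = -62.
Step 2. [((-5*(-(x - 6))) + 3) - 5 = -62] add 5: x sits inside (… - 5). So sub: (-5*(-(x - 6))) + 3 = -57.
Step 3. [(-5*(-(x - 6))) + 3 = -57] +3 is outermost — subtract 3 both sides, so sub: -5*(-(x - 6)) = -60.
Step 4. [-5*(-(x - 6)) = -60] leading coefficient -5: divide by -5, so div: -(x - 6) = 12.
Step 5. [-(x - 6) = 12] leading − — multiply by −1. So neg: x - 6 = -12.
Step 6. [x - 6 = -12] -6 is outermost — add 6 both sides ⇒ sub: x = -6.

Answer: x ∈ {-6}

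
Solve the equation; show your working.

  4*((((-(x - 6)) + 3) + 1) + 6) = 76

Step 1. [4*((((-(x - 6)) + 3) + 1) + 6) = 76] divide by the outer 4, so div: (((-(x - 6)) + 3) + 1) + 6 = 19.
Step 2. [(((-(x - 6)) + 3) + 1) + 6 = 19] peel the +6: subtract 6 from each side ⇒ sub: ((-(x - 6)) + 3) + 1 = 13.
Step 3. [((-(x - 6)) + 3) + 1 = 13] peel the +1: subtract 1 from each side. So sub: (-(x - 6)) + 3 = 12.
Step 4. [(-(x - 6)) + 3 = 12] +3 is outermost — subtract 3 both sides. So sub: -(x - 6) = 9.
Step 5. [-(x - 6) = 9] leading − — multiply by −1, so neg: x - 6 = -9.
Step 6. [x - 6 = -9] the outer -6 inverts by adding 6, so sub: x = -3.

Answer: x ∈ {-3}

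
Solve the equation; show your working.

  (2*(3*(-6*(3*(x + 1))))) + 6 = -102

Step 1. [(2*(3*(-6*(3*(x + 1))))) + 6 = -102] 2 | LHS and 2 | -102: pull 2 out ⇒ factor: (3*(-6*(3*(x + 1)))) + 3 = -51.
Step 2. [(3*(-6*(3*(x + 1)))) + 3 = -51] 3 divides every term; factor it out. So factor: (-6*(3*(x + 1))) + 1 = -17.
Step 3. [(-6*(3*(x + 1))) + 1 = -17] +1 is outermost — subtract 1 both sides ⇒ sub: -6*(3*(x + 1)) = -18.
Step 4. [-6*(3*(x + 1)) = -18] leading coefficient -6: divide by -6, so div: 3*(x + 1) = 3.
Step 5. [3*(x + 1) = 3] LHS = 3·(…); ÷3 both sides, so div: x + 1 = 1.
Step 6. [x + 1 = 1] 1 comes off first (subtract 1) ⇒ sub: x = 0.

Answer: x ∈ {0}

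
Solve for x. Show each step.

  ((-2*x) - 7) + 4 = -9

Step 1. [((-2*x) - 7) + 4 = -9] peel the +4: subtract 4 from each side ⇒ sub: (-2*x) - 7 = -13.
Step 2. [(-2*x) - 7 = -13] -7 is outermost — add 7 both sides. So sub: -2*x = -6.
Step 3. [-2*x = -6] -2 out front; divide by -2 ⇒ div: x = 3.

Answer: x ∈ {3}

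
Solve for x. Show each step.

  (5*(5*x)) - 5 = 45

Step 1. [(5*(5*x)) - 5 = 45] 5 divides every term; factor it out, so factor: (5*x) - 1 = 9.
Step 2. [(5*x) - 1 = 9] 1 comes off first (add 1) ⇒ sub: 5*x = 10.
Step 3. [5*x = 10] 5·(inner) — divide through by 5. So div: x = 2.

Answer: x ∈ {2}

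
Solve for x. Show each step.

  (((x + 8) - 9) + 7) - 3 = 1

Step 1. [(((x + 8) - 9) + 7) - 3 = 1] add 3: x sits inside (… - 3). So sub: ((x + 8) - 9) + 7 = 4.
Step 2. [((x + 8) - 9) + 7 = 4] the outer +7 inverts by subtracting 7 ⇒ sub: (x + 8) - 9 = -3.
Step 3. [(x + 8) - 9 = -3] add 9: x sits inside (… - 9) ⇒ sub: x + 8 = 6.
Step 4. [x + 8 = 6] peel the +8: subtract 8 from each side, so sub: x = -2.

Answer: x ∈ {-2}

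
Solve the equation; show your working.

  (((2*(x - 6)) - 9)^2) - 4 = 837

Step 1. [(((2*(x - 6)) - 9)^2) - 4 = 837] 4 comes off first (add 4), so sub: ((2*(x - 6)) - 9)^2 = 841.
Step 2. [((2*(x - 6)) - 9)^2 = 841] √ both sides: 841 ≥ 0 gives two branches. So sqrt: (2*(x - 6)) - 9 = 29 or -29.
Step 3. [(2*(x - 6)) - 9 = 29 or -29] 9 comes off first (add 9). So sub: 2*(x - 6) = 38 or -20.
Step 4. [2*(x - 6) = 38 or -20] leading coefficient 2: divide by 2 ⇒ div: x - 6 = 19 or -10.
Step 5. [x - 6 = 19 or -10] -6 is outermost — add 6 both sides. So sub: x = 25 or -4.

Answer: x ∈ {-4, 25}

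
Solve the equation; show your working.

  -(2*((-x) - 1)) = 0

Step 1. [-(2*((-x) - 1)) = 0] leading − — multiply by −1 ⇒ neg: 2*((-x) - 1) = 0.
Step 2. [2*((-x) - 1) = 0] 2·(inner) — divide through by 2, so div: (-x) - 1 = 0.
Step 3. [(-x) - 1 = 0] 1 comes off first (add 1) ⇒ sub: -x = 1.
Step 4. [-x = 1] flip signs both sides, so neg: x = -1.

Answer: x ∈ {-1}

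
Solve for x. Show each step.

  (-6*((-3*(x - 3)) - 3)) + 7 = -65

Step 1. [(-6*((-3*(x - 3)) - 3)) + 7 = -65] peel the +7: subtract 7 from each side. So sub: -6*((-3*(x - 3)) - 3) = -72.
Step 2. [-6*((-3*(x - 3)) - 3) = -72] LHS = -6·(…); ÷-6 both sides. So div: (-3*(x - 3)) - 3 = 12.
Step 3. [(-3*(x - 3)) - 3 = 12] common factor -3 (LHS and 12) — divide through ⇒ factor: (x - 3) + 1 = -4.
Step 4. [(x - 3) + 1 = -4] subtract 1: x sits inside (… + 1). So sub: x - 3 = -5.
Step 5. [x - 3 = -5] -3 is outermost — add 3 both sides ⇒ sub: x = -2.

Answer: x ∈ {-2}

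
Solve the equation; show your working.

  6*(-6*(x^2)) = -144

Step 1. [6*(-6*(x^2)) = -144] 6·(inner) — divide through by 6. So div: -6*(x^2) = -24.
Step 2. [-6*(x^2) = -24] LHS = -6·(…); ÷-6 both sides. So div: x^2 = 4.
Step 3. [x^2 = 4] √ both sides: 4 ≥ 0 gives two branches, so sqrt: x = 2 or -2.

Answer: x ∈ {-2, 2}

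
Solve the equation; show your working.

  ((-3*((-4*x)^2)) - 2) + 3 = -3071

Step 1. [((-3*((-4*x)^2)) - 2) + 3 = -3071] peel the +3: subtract 3 from each side, so sub: (-3*((-4*x)^2)) - 2 = -3074.
Step 2. [(-3*((-4*x)^2)) - 2 = -3074] -2 is outermost — add 2 both sides, so sub: -3*((-4*x)^2) = -3072.
Step 3. [-3*((-4*x)^2) = -3072] -3·(inner) — divide through by -3. So div: (-4*x)^2 = 1024.
Step 4. [(-4*x)^2 = 1024] √ both sides: 1024 ≥ 0 gives two branches. So sqrt: -4*x = 32 or -32.
Step 5. [-4*x = 32 or -32] LHS = -4·(…); ÷-4 both sides. So div: x = -8 or 8.

Answer: x ∈ {-8, 8}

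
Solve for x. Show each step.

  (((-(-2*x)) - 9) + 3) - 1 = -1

Step 1. [(((-(-2*x)) - 9) + 3) - 1 = -1] add 1: x sits inside (… - 1), so sub: ((-(-2*x)) - 9) + 3 = 0.
Step 2. [((-(-2*x)) - 9) + 3 = 0] peel the +3: subtract 3 from each side ⇒ sub: (-(-2*x)) - 9 = -3.
Step 3. [(-(-2*x)) - 9 = -3] the outer -9 inverts by adding 9 ⇒ sub: -(-2*x) = 6.
Step 4. [-(-2*x) = 6] flip signs both sides ⇒ neg: -2*x = -6.
Step 5. [-2*x = -6] -2 out front; divide by -2. So div: x = 3.

Answer: x ∈ {3}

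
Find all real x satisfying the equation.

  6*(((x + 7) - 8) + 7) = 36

Step 1. [6*(((x + 7) - 8) + 7) = 36] divide by the outer 6 ⇒ div: ((x + 7) - 8) + 7 = 6.
Step 2. [((x + 7) - 8) + 7 = 6] 7 comes off first (subtract 7). So sub: (x + 7) - 8 = -1.
Step 3. [(x + 7) - 8 = -1] 8 comes off first (add 8). So sub: x + 7 = 7.
Step 4. [x + 7 = 7] the outer +7 inverts by subtracting 7. So sub: x = 0.

Answer: x ∈ {0}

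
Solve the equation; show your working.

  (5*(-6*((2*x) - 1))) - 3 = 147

Step 1. [(5*(-6*((2*x) - 1))) - 3 = 147] add 3: x sits inside (… - 3) ⇒ sub: 5*(-6*((2*x) - 1)) = 150.
Step 2. [5*(-6*((2*x) - 1)) = 150] leading coefficient 5: divide by 5 ⇒ div: -6*((2*x) - 1) = 30.
Step 3. [-6*((2*x) - 1) = 30] LHS = -6·(…); ÷-6 both sides ⇒ div: (2*x) - 1 = -5.
Step 4. [(2*x) - 1 = -5] the outer -1 inverts by adding 1, so sub: 2*x = -4.
Step 5. [2*x = -4] 2 out front; divide by 2 ⇒ div: x = -2.

Answer: x ∈ {-2}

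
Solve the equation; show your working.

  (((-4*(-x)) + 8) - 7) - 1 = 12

Step 1. [(((-4*(-x)) + 8) - 7) - 1 = 12] -1 is outermost — add 1 both sides, so sub: ((-4*(-x)) + 8) - 7 = 13.
Step 2. [((-4*(-x)) + 8) - 7 = 13] peel the -7: add 7 from each side, so sub: (-4*(-x)) + 8 = 20.
Step 3. [(-4*(-x)) + 8 = 20] -4 divides every term; factor it out, so factor: (-x) - 2 = -5.
Step 4. [(-x) - 2 = -5] add 2: x sits inside (… - 2). So sub: -x = -3.
Step 5. [-x = -3] leading − — multiply by −1. So neg: x = 3.

Answer: x ∈ {3}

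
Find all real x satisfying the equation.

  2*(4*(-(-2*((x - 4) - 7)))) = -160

Step 1. [2*(4*(-(-2*((x - 4) - 7)))) = -160] 2 out front; divide by 2. So div: 4*(-(-2*((x - 4) - 7))) = -80.
Step 2. [4*(-(-2*((x - 4) - 7))) = -80] leading coefficient 4: divide by 4. So div: -(-2*((x - 4) - 7)) = -20.
Step 3. [-(-2*((x - 4) - 7)) = -20] leading − — multiply by −1, so neg: -2*((x - 4) - 7) = 20.
Step 4. [-2*((x - 4) - 7) = 20] -2·(inner) — divide through by -2, so div: (x - 4) - 7 = -10.
Step 5. [(x - 4) - 7 = -10] peel the -7: add 7 from each side ⇒ sub: x - 4 = -3.
Step 6. [x - 4 = -3] add 4: x sits inside (… - 4), so sub: x = 1.

Answer: x ∈ {1}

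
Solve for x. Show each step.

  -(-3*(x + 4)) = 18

Step 1. [-(-3*(x + 4)) = 18] LHS negated; negate both sides. So neg: -3*(x + 4) = -18.
Step 2. [-3*(x + 4) = -18] leading coefficient -3: divide by -3 ⇒ div: x + 4 = 6.
Step 3. [x + 4 = 6] 4 comes off first (subtract 4), so sub: x = 2.

Answer: x ∈ {2}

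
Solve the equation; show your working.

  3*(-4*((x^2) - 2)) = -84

Step 1. [3*(-4*((x^2) - 2)) = -84] 3·(inner) — divide through by 3. So div: -4*((x^2) - 2) = -28.
Step 2. [-4*((x^2) - 2) = -28] LHS = -4·(…); ÷-4 both sides, so div: (x^2) - 2 = 7.
Step 3. [(x^2) - 2 = 7] the outer -2 inverts by adding 2. So sub: x^2 = 9.
Step 4. [x^2 = 9] LHS squared, RHS 9 ≥ 0: apply √ (±). So sqrt: x = 3 or -3.

Answer: x ∈ {-3, 3}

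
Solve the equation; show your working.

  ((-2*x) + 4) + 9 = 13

Step 1. [((-2*x) + 4) + 9 = 13] +9 is outermost — subtract 9 both sides ⇒ sub: (-2*x) + 4 = 4.
Step 2. [(-2*x) + 4 = 4] +4 is outermost — subtract 4 both sides ⇒ sub: -2*x = 0.
Step 3. [-2*x = 0] -2 out front; divide by -2, so div: x = 0.

Answer: x ∈ {0}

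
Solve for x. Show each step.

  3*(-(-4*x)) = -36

Step 1. [3*(-(-4*x)) = -36] 3 out front; divide by 3, so div: -(-4*x) = -12.
Step 2. [-(-4*x) = -12] LHS negated; negate both sides, so neg: -4*x = 12.
Step 3. [-4*x = 12] -4 out front; divide by -4 ⇒ div: x = -3.

Answer: x ∈ {-3}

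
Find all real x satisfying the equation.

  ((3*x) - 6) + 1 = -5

Step 1. [((3*x) - 6) + 1 = -5] the outer +1 inverts by subtracting 1, so sub: (3*x) - 6 = -6.
Step 2. [(3*x) - 6 = -6] 3 | LHS and 3 | -6: pull 3 out ⇒ factor: x - 2 = -2.
Step 3. [x - 2 = -2] peel the -2: add 2 from each side. So sub: x = 0.

Answer: x ∈ {0}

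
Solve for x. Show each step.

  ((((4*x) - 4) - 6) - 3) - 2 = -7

Step 1. [((((4*x) - 4) - 6) - 3) - 2 = -7] add 2: x sits inside (… - 2) ⇒ sub: (((4*x) - 4) - 6) - 3 = -5.
Step 2. [(((4*x) - 4) - 6) - 3 = -5] peel the -3: add 3 from each side ⇒ sub: ((4*x) - 4) - 6 = -2.
Step 3. [((4*x) - 4) - 6 = -2] 6 comes off first (add 6), so sub: (4*x) - 4 = 4.
Step 4. [(4*x) - 4 = 4] common factor 4 (LHS and 4) — divide through ⇒ factor: x - 1 = 1.
Step 5. [x - 1 = 1] 1 comes off first (add 1). So sub: x = 2.

Answer: x ∈ {2}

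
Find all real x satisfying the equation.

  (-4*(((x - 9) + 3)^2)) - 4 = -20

Step 1. [(-4*(((x - 9) + 3)^2)) - 4 = -20] -4 divides every term; factor it out. So factor: (((x - 9) + 3)^2) + 1 = 5.
Step 2. [(((x - 9) + 3)^2) + 1 = 5] the outer +1 inverts by subtracting 1, so sub: ((x - 9) + 3)^2 = 4.
Step 3. [((x - 9) + 3)^2 = 4] 4 ≥ 0, LHS is (·)² — take ±√. So sqrt: (x - 9) + 3 = 2 or -2.
Step 4. [(x - 9) + 3 = 2 or -2] 3 comes off first (subtract 3), so sub: x - 9 = -1 or -5.
Step 5. [x - 9 = -1 or -5] 9 comes off first (add 9) ⇒ sub: x = 8 or 4.

Answer: x ∈ {4, 8}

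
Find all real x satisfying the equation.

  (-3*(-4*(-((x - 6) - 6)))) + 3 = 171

Step 1. [(-3*(-4*(-((x - 6) - 6)))) + 3 = 171] -3 | LHS and -3 | 171: pull -3 out ⇒ factor: (-4*(-((x - 6) - 6))) - 1 = -57.
Step 2. [(-4*(-((x - 6) - 6))) - 1 = -57] 1 comes off first (add 1). So sub: -4*(-((x - 6) - 6)) = -56.
Step 3. [-4*(-((x - 6) - 6)) = -56] leading coefficient -4: divide by -4, so div: -((x - 6) - 6) = 14.
Step 4. [-((x - 6) - 6) = 14] leading − — multiply by −1. So neg: (x - 6) - 6 = -14.
Step 5. [(x - 6) - 6 = -14] 6 comes off first (add 6) ⇒ sub: x - 6 = -8.
Step 6. [x - 6 = -8] peel the -6: add 6 from each side ⇒ sub: x = -2.

Answer: x ∈ {-2}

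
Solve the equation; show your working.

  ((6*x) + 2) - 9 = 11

Step 1. [((6*x) + 2) - 9 = 11] add 9: x sits inside (… - 9). So sub: (6*x) + 2 = 20.
Step 2. [(6*x) + 2 = 20] subtract 2: x sits inside (… + 2). So sub: 6*x = 18.
Step 3. [6*x = 18] 6 out front; divide by 6 ⇒ div: x = 3.

Answer: x ∈ {3}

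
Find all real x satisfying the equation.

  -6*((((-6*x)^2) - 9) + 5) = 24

Step 1. [-6*((((-6*x)^2) - 9) + 5) = 24] divide by the outer -6, so div: (((-6*x)^2) - 9) + 5 = -4.
Step 2. [(((-6*x)^2) - 9) + 5 = -4] peel the +5: subtract 5 from each side. So sub: ((-6*x)^2) - 9 = -9.
Step 3. [((-6*x)^2) - 9 = -9] add 9: x sits inside (… - 9), so sub: (-6*x)^2 = 0.
Step 4. [(-6*x)^2 = 0] √ both sides: 0 ≥ 0 gives two branches. So sqrt: -6*x = 0.
Step 5. [-6*x = 0] divide by the outer -6, so div: x = 0.

Answer: x ∈ {0}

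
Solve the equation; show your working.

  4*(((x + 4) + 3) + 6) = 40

Step 1. [4*(((x + 4) + 3) + 6) = 40] 4 out front; divide by 4 ⇒ div: ((x + 4) + 3) + 6 = 10.
Step 2. [((x + 4) + 3) + 6 = 10] peel the +6: subtract 6 from each side, so sub: (x + 4) + 3 = 4.
Step 3. [(x + 4) + 3 = 4] +3 is outermost — subtract 3 both sides. So sub: x + 4 = 1.
Step 4. [x + 4 = 1] subtract 4: x sits inside (… + 4), so sub: x = -3.

Answer: x ∈ {-3}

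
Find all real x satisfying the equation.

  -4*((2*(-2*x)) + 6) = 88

Step 1. [-4*((2*(-2*x)) + 6) = 88] -4 out front; divide by -4, so div: (2*(-2*x)) + 6 = -22.
Step 2. [(2*(-2*x)) + 6 = -22] the outer +6 inverts by subtracting 6 ⇒ sub: 2*(-2*x) = -28.
Step 3. [2*(-2*x) = -28] 2 out front; divide by 2. So div: -2*x = -14.
Step 4. [-2*x = -14] leading coefficient -2: divide by -2, so div: x = 7.

Answer: x ∈ {7}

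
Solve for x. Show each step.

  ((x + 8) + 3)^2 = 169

Step 1. [((x + 8) + 3)^2 = 169] √ both sides: 169 ≥ 0 gives two branches, so sqrt: (x + 8) + 3 = 13 or -13.
Step 2. [(x + 8) + 3 = 13 or -13] the outer +3 inverts by subtracting 3. So sub: x + 8 = 10 or -16.
Step 3. [x + 8 = 10 or -16] subtract 8: x sits inside (… + 8) ⇒ sub: x = 2 or -24.

Answer: x ∈ {-24, 2}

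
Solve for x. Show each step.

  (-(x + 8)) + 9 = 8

Step 1. [(-(x + 8)) + 9 = 8] 9 comes off first (subtract 9) ⇒ sub: -(x + 8) = -1.
Step 2. [-(x + 8) = -1] flip signs both sides, so neg: x + 8 = 1.
Step 3. [x + 8 = 1] subtract 8: x sits inside (… + 8), so sub: x = -7.

Answer: x ∈ {-7}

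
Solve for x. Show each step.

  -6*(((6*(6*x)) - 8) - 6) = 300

Step 1. [-6*(((6*(6*x)) - 8) - 6) = 300] divide by the outer -6 ⇒ div: ((6*(6*x)) - 8) - 6 = -50.
Step 2. [((6*(6*x)) - 8) - 6 = -50] -6 is outermost — add 6 both sides, so sub: (6*(6*x)) - 8 = -44.
Step 3. [(6*(6*x)) - 8 = -44] 8 comes off first (add 8), so sub: 6*(6*x) = -36.
Step 4. [6*(6*x) = -36] LHS = 6·(…); ÷6 both sides ⇒ div: 6*x = -6.
Step 5. [6*x = -6] 6 out front; divide by 6. So div: x = -1.

Answer: x ∈ {-1}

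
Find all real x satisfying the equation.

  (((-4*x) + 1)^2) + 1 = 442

Step 1. [(((-4*x) + 1)^2) + 1 = 442] the outer +1 inverts by subtracting 1. So sub: ((-4*x) + 1)^2 = 441.
Step 2. [((-4*x) + 1)^2 = 441] √ both sides: 441 ≥ 0 gives two branches, so sqrt: (-4*x) + 1 = 21 or -21.
Step 3. [(-4*x) + 1 = 21 or -21] the outer +1 inverts by subtracting 1 ⇒ sub: -4*x = 20 or -22.
Step 4. [-4*x = 20 or -22] -4·(inner) — divide through by -4. So div: x = -5 or 11/2.

Answer: x ∈ {-5, 11/2}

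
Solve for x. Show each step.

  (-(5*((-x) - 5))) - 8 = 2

Step 1. [(-(5*((-x) - 5))) - 8 = 2] 8 comes off first (add 8). So sub: -(5*((-x) - 5)) = 10.
Step 2. [-(5*((-x) - 5)) = 10] LHS negated; negate both sides. So neg: 5*((-x) - 5) = -10.
Step 3. [5*((-x) - 5) = -10] LHS = 5·(…); ÷5 both sides, so div: (-x) - 5 = -2.
Step 4. [(-x) - 5 = -2] 5 comes off first (add 5) ⇒ sub: -x = 3.
Step 5. [-x = 3] flip signs both sides. So neg: x = -3.

Answer: x ∈ {-3}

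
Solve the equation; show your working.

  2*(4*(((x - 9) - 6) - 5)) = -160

Step 1. [2*(4*(((x - 9) - 6) - 5)) = -160] LHS = 2·(…); ÷2 both sides, so div: 4*(((x - 9) - 6) - 5) = -80.
Step 2. [4*(((x - 9) - 6) - 5) = -80] LHS = 4·(…); ÷4 both sides. So div: ((x - 9) - 6) - 5 = -20.
Step 3. [((x - 9) - 6) - 5 = -20] add 5: x sits inside (… - 5). So sub: (x - 9) - 6 = -15.
Step 4. [(x - 9) - 6 = -15] 6 comes off first (add 6). So sub: x - 9 = -9.
Step 5. [x - 9 = -9] the outer -9 inverts by adding 9. So sub: x = 0.

Answer: x ∈ {0}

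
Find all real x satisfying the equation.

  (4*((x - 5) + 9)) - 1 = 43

Step 1. [(4*((x - 5) + 9)) - 1 = 43] the outer -1 inverts by adding 1, so sub: 4*((x - 5) + 9) = 44.
Step 2. [4*((x - 5) + 9) = 44] 4 out front; divide by 4 ⇒ div: (x - 5) + 9 = 11.
Step 3. [(x - 5) + 9 = 11] 9 comes off first (subtract 9), so sub: x - 5 = 2.
Step 4. [x - 5 = 2] the outer -5 inverts by adding 5 ⇒ sub: x = 7.

Answer: x ∈ {7}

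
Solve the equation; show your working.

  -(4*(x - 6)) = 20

Step 1. [-(4*(x - 6)) = 20] flip signs both sides, so neg: 4*(x - 6) = -20.
Step 2. [4*(x - 6) = -20] LHS = 4·(…); ÷4 both sides ⇒ div: x - 6 = -5.
Step 3. [x - 6 = -5] peel the -6: add 6 from each side, so sub: x = 1.

Answer: x ∈ {1}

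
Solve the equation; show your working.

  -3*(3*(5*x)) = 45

Step 1. [-3*(3*(5*x)) = 45] leading coefficient -3: divide by -3 ⇒ div: 3*(5*x) = -15.
Step 2. [3*(5*x) = -15] leading coefficient 3: divide by 3, so div: 5*x = -5.
Step 3. [5*x = -5] 5 out front; divide by 5. So div: x = -1.

Answer: x ∈ {-1}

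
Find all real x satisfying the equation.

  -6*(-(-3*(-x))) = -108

Step 1. [-6*(-(-3*(-x))) = -108] leading coefficient -6: divide by -6, so div: -(-3*(-x)) = 18.
Step 2. [-(-3*(-x)) = 18] flip signs both sides, so neg: -3*(-x) = -18.
Step 3. [-3*(-x) = -18] -3 out front; divide by -3 ⇒ div: -x = 6.
Step 4. [-x = 6] LHS negated; negate both sides ⇒ neg: x = -6.

Answer: x ∈ {-6}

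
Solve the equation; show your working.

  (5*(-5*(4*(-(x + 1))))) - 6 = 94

Step 1. [(5*(-5*(4*(-(x + 1))))) - 6 = 94] add 6: x sits inside (… - 6), so sub: 5*(-5*(4*(-(x + 1)))) = 100.
Step 2. [5*(-5*(4*(-(x + 1)))) = 100] 5 out front; divide by 5 ⇒ div: -5*(4*(-(x + 1))) = 20.
Step 3. [-5*(4*(-(x + 1))) = 20] leading coefficient -5: divide by -5. So div: 4*(-(x + 1)) = -4.
Step 4. [4*(-(x + 1)) = -4] 4 out front; divide by 4 ⇒ div: -(x + 1) = -1.
Step 5. [-(x + 1) = -1] LHS negated; negate both sides, so neg: x + 1 = 1.
Step 6. [x + 1 = 1] 1 comes off first (subtract 1) ⇒ sub: x = 0.

Answer: x ∈ {0}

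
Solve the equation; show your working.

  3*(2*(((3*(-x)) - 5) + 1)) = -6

Step 1. [3*(2*(((3*(-x)) - 5) + 1)) = -6] divide by the outer 3, so div: 2*(((3*(-x)) - 5) + 1) = -2.
Step 2. [2*(((3*(-x)) - 5) + 1) = -2] 2·(inner) — divide through by 2 ⇒ div: ((3*(-x)) - 5) + 1 = -1.
Step 3. [((3*(-x)) - 5) + 1 = -1] 1 comes off first (subtract 1). So sub: (3*(-x)) - 5 = -2.
Step 4. [(3*(-x)) - 5 = -2] -5 is outermost — add 5 both sides. So sub: 3*(-x) = 3.
Step 5. [3*(-x) = 3] leading coefficient 3: divide by 3 ⇒ div: -x = 1.
Step 6. [-x = 1] flip signs both sides. So neg: x = -1.

Answer: x ∈ {-1}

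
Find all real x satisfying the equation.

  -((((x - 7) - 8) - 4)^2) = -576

Step 1. [-((((x - 7) - 8) - 4)^2) = -576] leading − — multiply by −1 ⇒ neg: (((x - 7) - 8) - 4)^2 = 576.
Step 2. [(((x - 7) - 8) - 4)^2 = 576] √ both sides: 576 ≥ 0 gives two branches, so sqrt: ((x - 7) - 8) - 4 = 24 or -24.
Step 3. [((x - 7) - 8) - 4 = 24 or -24] 4 comes off first (add 4), so sub: (x - 7) - 8 = 28 or -20.
Step 4. [(x - 7) - 8 = 28 or -20] the outer -8 inverts by adding 8, so sub: x - 7 = 36 or -12.
Step 5. [x - 7 = 36 or -12] -7 is outermost — add 7 both sides ⇒ sub: x = 43 or -5.

Answer: x ∈ {-5, 43}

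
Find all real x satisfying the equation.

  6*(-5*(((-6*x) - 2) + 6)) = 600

Step 1. [6*(-5*(((-6*x) - 2) + 6)) = 600] leading coefficient 6: divide by 6 ⇒ div: -5*(((-6*x) - 2) + 6) = 100.
Step 2. [-5*(((-6*x) - 2) + 6) = 100] divide by the outer -5 ⇒ div: ((-6*x) - 2) + 6 = -20.
Step 3. [((-6*x) - 2) + 6 = -20] 6 comes off first (subtract 6) ⇒ sub: (-6*x) - 2 = -26.
Step 4. [(-6*x) - 2 = -26] 2 comes off first (add 2). So sub: -6*x = -24.
Step 5. [-6*x = -24] -6 out front; divide by -6 ⇒ div: x = 4.

Answer: x ∈ {4}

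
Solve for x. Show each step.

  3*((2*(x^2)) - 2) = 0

Step 1. [3*((2*(x^2)) - 2) = 0] LHS = 3·(…); ÷3 both sides. So div: (2*(x^2)) - 2 = 0.
Step 2. [(2*(x^2)) - 2 = 0] add 2: x sits inside (… - 2) ⇒ sub: 2*(x^2) = 2.
Step 3. [2*(x^2) = 2] 2 out front; divide by 2, so div: x^2 = 1.
Step 4. [x^2 = 1] √ both sides: 1 ≥ 0 gives two branches, so sqrt: x = 1 or -1.

Answer: x ∈ {-1, 1}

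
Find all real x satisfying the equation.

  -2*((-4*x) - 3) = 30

Step 1. [-2*((-4*x) - 3) = 30] divide by the outer -2. So div: (-4*x) - 3 = -15.
Step 2. [(-4*x) - 3 = -15] add 3: x sits inside (… - 3) ⇒ sub: -4*x = -12.
Step 3. [-4*x = -12] leading coefficient -4: divide by -4. So div: x = 3.

Answer: x ∈ {3}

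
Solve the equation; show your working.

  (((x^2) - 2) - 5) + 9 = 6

Step 1. [(((x^2) - 2) - 5) + 9 = 6] +9 is outermost — subtract 9 both sides. So sub: ((x^2) - 2) - 5 = -3.
Step 2. [((x^2) - 2) - 5 = -3] peel the -5: add 5 from each side, so sub: (x^2) - 2 = 2.
Step 3. [(x^2) - 2 = 2] 2 comes off first (add 2), so sub: x^2 = 4.
Step 4. [x^2 = 4] √ both sides: 4 ≥ 0 gives two branches. So sqrt: x = 2 or -2.

Answer: x ∈ {-2, 2}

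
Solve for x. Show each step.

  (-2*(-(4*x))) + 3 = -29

Step 1. [(-2*(-(4*x))) + 3 = -29] the outer +3 inverts by subtracting 3. So sub: -2*(-(4*x)) = -32.
Step 2. [-2*(-(4*x)) = -32] leading coefficient -2: divide by -2, so div: -(4*x) = 16.
Step 3. [-(4*x) = 16] leading − — multiply by −1, so neg: 4*x = -16.
Step 4. [4*x = -16] divide by the outer 4 ⇒ div: x = -4.

Answer: x ∈ {-4}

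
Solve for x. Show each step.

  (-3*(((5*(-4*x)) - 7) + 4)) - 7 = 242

Step 1. [(-3*(((5*(-4*x)) - 7) + 4)) - 7 = 242] add 7: x sits inside (… - 7), so sub: -3*(((5*(-4*x)) - 7) + 4) = 249.
Step 2. [-3*(((5*(-4*x)) - 7) + 4) = 249] -3 out front; divide by -3. So div: ((5*(-4*x)) - 7) + 4 = -83.
Step 3. [((5*(-4*x)) - 7) + 4 = -83] the outer +4 inverts by subtracting 4, so sub: (5*(-4*x)) - 7 = -87.
Step 4. [(5*(-4*x)) - 7 = -87] peel the -7: add 7 from each side. So sub: 5*(-4*x) = -80.
Step 5. [5*(-4*x) = -80] divide by the outer 5, so div: -4*x = -16.
Step 6. [-4*x = -16] -4·(inner) — divide through by -4 ⇒ div: x = 4.

Answer: x ∈ {4}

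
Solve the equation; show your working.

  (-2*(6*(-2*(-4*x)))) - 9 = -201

Step 1. [(-2*(6*(-2*(-4*x)))) - 9 = -201] add 9: x sits inside (… - 9) ⇒ sub: -2*(6*(-2*(-4*x))) = -192.
Step 2. [-2*(6*(-2*(-4*x))) = -192] -2·(inner) — divide through by -2. So div: 6*(-2*(-4*x)) = 96.
Step 3. [6*(-2*(-4*x)) = 96] leading coefficient 6: divide by 6. So div: -2*(-4*x) = 16.
Step 4. [-2*(-4*x) = 16] -2 out front; divide by -2 ⇒ div: -4*x = -8.
Step 5. [-4*x = -8] leading coefficient -4: divide by -4, so div: x = 2.

Answer: x ∈ {2}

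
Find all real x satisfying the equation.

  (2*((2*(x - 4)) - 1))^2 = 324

Step 1. [(2*((2*(x - 4)) - 1))^2 = 324] LHS squared, RHS 324 ≥ 0: apply √ (±). So sqrt: 2*((2*(x - 4)) - 1) = 18 or -18.
Step 2. [2*((2*(x - 4)) - 1) = 18 or -18] 2 out front; divide by 2, so div: (2*(x - 4)) - 1 = 9 or -9.
Step 3. [(2*(x - 4)) - 1 = 9 or -9] -1 is outermost — add 1 both sides, so sub: 2*(x - 4) = 10 or -8.
Step 4. [2*(x - 4) = 10 or -8] LHS = 2·(…); ÷2 both sides, so div: x - 4 = 5 or -4.
Step 5. [x - 4 = 5 or -4] -4 is outermost — add 4 both sides, so sub: x = 9 or 0.

Answer: x ∈ {0, 9}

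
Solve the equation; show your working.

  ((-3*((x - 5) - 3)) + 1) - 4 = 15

Step 1. [((-3*((x - 5) - 3)) + 1) - 4 = 15] the outer -4 inverts by adding 4 ⇒ sub: (-3*((x - 5) - 3)) + 1 = 19.
Step 2. [(-3*((x - 5) - 3)) + 1 = 19] subtract 1: x sits inside (… + 1). So sub: -3*((x - 5) - 3) = 18.
Step 3. [-3*((x - 5) - 3) = 18] leading coefficient -3: divide by -3, so div: (x - 5) - 3 = -6.
Step 4. [(x - 5) - 3 = -6] the outer -3 inverts by adding 3 ⇒ sub: x - 5 = -3.
Step 5. [x - 5 = -3] 5 comes off first (add 5), so sub: x = 2.

Answer: x ∈ {2}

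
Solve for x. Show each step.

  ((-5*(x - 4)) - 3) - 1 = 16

Step 1. [((-5*(x - 4)) - 3) - 1 = 16] peel the -1: add 1 from each side ⇒ sub: (-5*(x - 4)) - 3 = 17.
Step 2. [(-5*(x - 4)) - 3 = 17] -3 is outermost — add 3 both sides. So sub: -5*(x - 4) = 20.
Step 3. [-5*(x - 4) = 20] divide by the outer -5, so div: x - 4 = -4.
Step 4. [x - 4 = -4] -4 is outermost — add 4 both sides ⇒ sub: x = 0.

Answer: x ∈ {0}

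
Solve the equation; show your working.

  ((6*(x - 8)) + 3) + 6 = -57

Step 1. [((6*(x - 8)) + 3) + 6 = -57] the outer +6 inverts by subtracting 6, so sub: (6*(x - 8)) + 3 = -63.
Step 2. [(6*(x - 8)) + 3 = -63] the outer +3 inverts by subtracting 3. So sub: 6*(x - 8) = -66.
Step 3. [6*(x - 8) = -66] divide by the outer 6, so div: x - 8 = -11.
Step 4. [x - 8 = -11] the outer -8 inverts by adding 8. So sub: x = -3.

Answer: x ∈ {-3}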